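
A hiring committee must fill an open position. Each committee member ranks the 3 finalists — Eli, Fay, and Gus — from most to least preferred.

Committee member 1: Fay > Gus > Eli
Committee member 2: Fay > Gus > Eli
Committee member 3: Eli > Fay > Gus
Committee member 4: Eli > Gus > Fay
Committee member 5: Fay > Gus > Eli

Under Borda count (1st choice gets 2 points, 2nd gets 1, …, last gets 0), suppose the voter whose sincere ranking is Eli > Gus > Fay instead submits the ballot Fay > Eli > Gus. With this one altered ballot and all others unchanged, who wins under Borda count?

Fay

Borda totals with the altered ballot: Eli 3, Fay 9, Gus 3.
The winner is unchanged: still Fay.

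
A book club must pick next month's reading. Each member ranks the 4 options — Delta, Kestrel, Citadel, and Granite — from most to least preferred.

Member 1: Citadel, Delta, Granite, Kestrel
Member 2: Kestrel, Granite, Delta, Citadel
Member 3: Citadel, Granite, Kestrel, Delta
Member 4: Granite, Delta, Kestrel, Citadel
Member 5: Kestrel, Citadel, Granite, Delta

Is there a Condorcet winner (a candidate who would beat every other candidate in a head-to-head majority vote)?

Head-to-head results (5 voters total):
Delta vs Kestrel: Kestrel wins 3–2.
Delta vs Citadel: Citadel wins 3–2.
Delta vs Granite: Granite wins 4–1.
Kestrel vs Citadel: Kestrel wins 3–2.
Kestrel vs Granite: Granite wins 3–2.
Citadel vs Granite: Citadel wins 3–2.
No candidate beats all others: Kestrel beats Citadel beats Granite beats Kestrel, a majority cycle.

No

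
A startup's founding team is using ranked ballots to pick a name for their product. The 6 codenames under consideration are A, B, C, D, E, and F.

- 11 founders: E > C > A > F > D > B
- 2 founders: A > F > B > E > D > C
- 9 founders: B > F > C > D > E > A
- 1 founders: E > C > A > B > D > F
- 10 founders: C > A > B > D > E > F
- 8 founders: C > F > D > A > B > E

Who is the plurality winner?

C

First-place vote totals:
  A: 2
  B: 9
  C: 18
  D: 0
  E: 12
  F: 0
C has the most first-place votes.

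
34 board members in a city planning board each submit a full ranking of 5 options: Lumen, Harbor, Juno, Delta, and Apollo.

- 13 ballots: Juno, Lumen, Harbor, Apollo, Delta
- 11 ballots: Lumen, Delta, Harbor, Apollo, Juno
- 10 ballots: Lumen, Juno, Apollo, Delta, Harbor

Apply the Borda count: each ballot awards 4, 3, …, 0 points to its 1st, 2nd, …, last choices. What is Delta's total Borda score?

43

Borda scores:
  Lumen: 13·3 + 11·4 + 10·4 = 123
  Harbor: 13·2 + 11·2 + 10·0 = 48
  Juno: 13·4 + 11·0 + 10·3 = 82
  Delta: 13·0 + 11·3 + 10·1 = 43
  Apollo: 13·1 + 11·1 + 10·2 = 44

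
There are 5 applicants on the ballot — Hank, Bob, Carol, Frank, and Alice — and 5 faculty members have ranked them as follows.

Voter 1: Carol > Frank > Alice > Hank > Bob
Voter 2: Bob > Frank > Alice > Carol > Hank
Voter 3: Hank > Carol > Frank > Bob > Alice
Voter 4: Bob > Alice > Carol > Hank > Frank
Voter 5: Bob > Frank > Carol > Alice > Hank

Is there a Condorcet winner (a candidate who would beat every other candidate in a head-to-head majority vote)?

Head-to-head results (5 voters total):
Hank vs Bob: Bob wins 3–2.
Hank vs Carol: Carol wins 4–1.
Hank vs Frank: Frank wins 3–2.
Hank vs Alice: Alice wins 4–1.
Bob vs Carol: Bob wins 3–2.
Bob vs Frank: Bob wins 3–2.
Bob vs Alice: Bob wins 4–1.
Carol vs Frank: Carol wins 3–2.
Carol vs Alice: Carol wins 3–2.
Frank vs Alice: Frank wins 4–1.
Bob beats each rival — Hank (3–2), Carol (3–2), Frank (3–2), Alice (4–1) — so Bob is the Condorcet winner.

Yes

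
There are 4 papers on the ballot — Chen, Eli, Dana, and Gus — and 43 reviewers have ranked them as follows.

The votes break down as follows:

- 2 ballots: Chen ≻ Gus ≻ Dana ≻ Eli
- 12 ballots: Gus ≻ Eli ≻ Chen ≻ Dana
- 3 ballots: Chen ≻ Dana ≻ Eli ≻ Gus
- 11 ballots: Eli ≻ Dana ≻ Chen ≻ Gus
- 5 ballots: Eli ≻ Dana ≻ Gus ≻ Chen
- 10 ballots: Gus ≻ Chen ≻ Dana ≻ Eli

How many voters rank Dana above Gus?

19

Ballots ranking Dana above Gus: 3+11+5 = 19.
Ballots ranking Gus above Dana: 2+12+10 = 24.
So 19 of 43 voters prefer Dana to Gus.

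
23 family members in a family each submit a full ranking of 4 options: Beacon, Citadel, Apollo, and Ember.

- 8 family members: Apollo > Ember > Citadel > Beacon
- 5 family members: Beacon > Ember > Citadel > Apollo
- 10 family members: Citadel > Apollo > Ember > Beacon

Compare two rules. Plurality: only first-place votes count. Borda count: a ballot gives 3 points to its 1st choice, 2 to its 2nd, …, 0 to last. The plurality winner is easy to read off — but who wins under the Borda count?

Apollo

Plurality first-place counts: Beacon 5, Citadel 10, Apollo 8, Ember 0 → Citadel.
Borda totals: Beacon 15, Citadel 43, Apollo 44, Ember 36 → Apollo.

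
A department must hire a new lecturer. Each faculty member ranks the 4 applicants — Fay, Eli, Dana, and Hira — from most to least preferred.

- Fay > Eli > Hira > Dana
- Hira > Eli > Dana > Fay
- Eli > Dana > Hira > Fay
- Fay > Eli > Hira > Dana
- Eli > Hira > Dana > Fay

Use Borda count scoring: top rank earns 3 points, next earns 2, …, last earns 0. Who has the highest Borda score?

Eli

Borda scores:
  Fay: 3 + 0 + 0 + 3 + 0 = 6
  Eli: 2 + 2 + 3 + 2 + 3 = 12
  Dana: 0 + 1 + 2 + 0 + 1 = 4
  Hira: 1 + 3 + 1 + 1 + 2 = 8
Eli has the highest total.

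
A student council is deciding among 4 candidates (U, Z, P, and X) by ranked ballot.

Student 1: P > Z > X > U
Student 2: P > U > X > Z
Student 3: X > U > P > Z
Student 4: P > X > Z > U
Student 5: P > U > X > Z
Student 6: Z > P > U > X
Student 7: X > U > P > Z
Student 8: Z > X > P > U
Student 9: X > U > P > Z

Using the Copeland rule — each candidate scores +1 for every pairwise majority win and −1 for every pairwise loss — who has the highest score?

P

Pairwise results:
  U vs Z: U wins 5–4.
  U vs P: P wins 6–3.
  U vs X: X wins 6–3.
  Z vs P: P wins 7–2.
  Z vs X: X wins 6–3.
  P vs X: P wins 5–4.
Copeland scores (wins − losses):
  U: 1 − 2 = -1
  Z: 0 − 3 = -3
  P: 3 − 0 = 3
  X: 2 − 1 = 1
P has the best Copeland score.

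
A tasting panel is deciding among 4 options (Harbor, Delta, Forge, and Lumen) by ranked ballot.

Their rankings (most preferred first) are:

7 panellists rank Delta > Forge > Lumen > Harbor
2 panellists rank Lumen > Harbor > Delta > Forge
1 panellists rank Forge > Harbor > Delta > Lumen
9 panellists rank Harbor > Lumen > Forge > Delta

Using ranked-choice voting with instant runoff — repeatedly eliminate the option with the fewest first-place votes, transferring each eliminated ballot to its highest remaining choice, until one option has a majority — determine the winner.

Harbor

Round 1: Harbor 9, Delta 7, Lumen 2, Forge 1. Forge has the fewest and is eliminated.
Round 2: Harbor 10, Delta 7, Lumen 2. Harbor has a majority.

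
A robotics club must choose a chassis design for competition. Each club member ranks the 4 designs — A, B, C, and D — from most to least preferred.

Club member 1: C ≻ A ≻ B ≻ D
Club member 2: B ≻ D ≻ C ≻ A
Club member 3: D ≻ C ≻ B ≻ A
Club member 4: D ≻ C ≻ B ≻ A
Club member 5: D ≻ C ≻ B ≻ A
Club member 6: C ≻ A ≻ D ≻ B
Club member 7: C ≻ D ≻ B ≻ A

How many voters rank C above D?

Ballots ranking C above D: 3.
Ballots ranking D above C: 4.
So 3 of 7 voters prefer C to D.

3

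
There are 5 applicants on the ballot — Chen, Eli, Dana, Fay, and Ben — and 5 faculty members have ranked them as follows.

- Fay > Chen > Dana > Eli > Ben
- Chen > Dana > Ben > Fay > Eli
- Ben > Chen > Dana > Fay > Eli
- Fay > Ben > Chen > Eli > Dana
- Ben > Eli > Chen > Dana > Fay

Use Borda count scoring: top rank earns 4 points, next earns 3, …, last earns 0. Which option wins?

Chen

Borda scores:
  Chen: 3 + 4 + 3 + 2 + 2 = 14
  Eli: 1 + 0 + 0 + 1 + 3 = 5
  Dana: 2 + 3 + 2 + 0 + 1 = 8
  Fay: 4 + 1 + 1 + 4 + 0 = 10
  Ben: 0 + 2 + 4 + 3 + 4 = 13
Chen has the highest total.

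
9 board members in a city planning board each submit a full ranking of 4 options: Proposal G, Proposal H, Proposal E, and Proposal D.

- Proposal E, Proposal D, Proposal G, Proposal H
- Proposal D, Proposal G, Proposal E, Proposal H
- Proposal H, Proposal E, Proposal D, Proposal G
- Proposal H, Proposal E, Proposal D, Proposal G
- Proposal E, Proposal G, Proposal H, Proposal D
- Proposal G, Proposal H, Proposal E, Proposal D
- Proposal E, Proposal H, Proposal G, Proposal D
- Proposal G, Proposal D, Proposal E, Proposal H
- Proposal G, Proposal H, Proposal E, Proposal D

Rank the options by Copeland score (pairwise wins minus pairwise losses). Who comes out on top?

Pairwise results:
  Proposal G vs Proposal H: Proposal G wins 6–3.
  Proposal G vs Proposal E: Proposal E wins 5–4.
  Proposal G vs Proposal D: Proposal G wins 5–4.
  Proposal H vs Proposal E: Proposal E wins 5–4.
  Proposal H vs Proposal D: Proposal H wins 6–3.
  Proposal E vs Proposal D: Proposal E wins 7–2.
Copeland scores (wins − losses):
  Proposal G: 2 − 1 = 1
  Proposal H: 1 − 2 = -1
  Proposal E: 3 − 0 = 3
  Proposal D: 0 − 3 = -3
Proposal E has the best Copeland score.

Proposal E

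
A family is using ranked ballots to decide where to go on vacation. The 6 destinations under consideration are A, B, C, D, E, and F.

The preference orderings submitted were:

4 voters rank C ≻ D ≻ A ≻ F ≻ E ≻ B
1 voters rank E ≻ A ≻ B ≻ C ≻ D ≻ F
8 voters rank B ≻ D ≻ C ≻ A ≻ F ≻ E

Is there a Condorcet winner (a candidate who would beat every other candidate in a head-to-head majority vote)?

Head-to-head results (13 voters total):
A vs B: B wins 8–5.
A vs C: C wins 12–1.
A vs D: D wins 12–1.
A vs E: A wins 12–1.
A vs F: A wins 13–0.
B vs C: B wins 9–4.
B vs D: B wins 9–4.
B vs E: B wins 8–5.
B vs F: B wins 9–4.
C vs D: D wins 8–5.
C vs E: C wins 12–1.
C vs F: C wins 13–0.
D vs E: D wins 12–1.
D vs F: D wins 13–0.
E vs F: F wins 12–1.
B beats each rival — A (8–5), C (9–4), D (9–4), E (8–5), F (9–4) — so B is the Condorcet winner.

Yes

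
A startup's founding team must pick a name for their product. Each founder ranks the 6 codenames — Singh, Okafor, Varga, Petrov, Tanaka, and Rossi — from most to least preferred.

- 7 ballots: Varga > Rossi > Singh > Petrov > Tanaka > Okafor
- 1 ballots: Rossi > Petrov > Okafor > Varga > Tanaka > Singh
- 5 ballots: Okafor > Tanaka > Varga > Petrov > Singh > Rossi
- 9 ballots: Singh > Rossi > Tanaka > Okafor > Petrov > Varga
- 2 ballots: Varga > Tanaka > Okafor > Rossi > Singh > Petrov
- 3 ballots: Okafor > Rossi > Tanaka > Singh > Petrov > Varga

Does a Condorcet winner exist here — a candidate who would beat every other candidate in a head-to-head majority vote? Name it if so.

None — there is no Condorcet winner

Head-to-head results (27 voters total):
Singh vs Okafor: Singh wins 16–11.
Singh vs Varga: Varga wins 15–12.
Singh vs Petrov: Singh wins 21–6.
Singh vs Tanaka: Singh wins 16–11.
Singh vs Rossi: Singh wins 14–13.
Okafor vs Varga: Okafor wins 18–9.
Okafor vs Petrov: Okafor wins 19–8.
Okafor vs Tanaka: Tanaka wins 18–9.
Okafor vs Rossi: Rossi wins 17–10.
Varga vs Petrov: Varga wins 14–13.
Varga vs Tanaka: Tanaka wins 17–10.
Varga vs Rossi: Varga wins 14–13.
Petrov vs Tanaka: Tanaka wins 19–8.
Petrov vs Rossi: Rossi wins 22–5.
Tanaka vs Rossi: Rossi wins 20–7.
No candidate beats all others: Singh beats Okafor beats Varga beats Singh, a majority cycle.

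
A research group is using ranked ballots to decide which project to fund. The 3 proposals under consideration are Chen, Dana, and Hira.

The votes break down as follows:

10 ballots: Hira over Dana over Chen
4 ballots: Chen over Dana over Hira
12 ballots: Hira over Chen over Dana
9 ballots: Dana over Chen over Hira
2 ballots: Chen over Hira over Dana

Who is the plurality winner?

Hira

First-place vote totals:
  Chen: 6
  Dana: 9
  Hira: 22
Hira has the most first-place votes.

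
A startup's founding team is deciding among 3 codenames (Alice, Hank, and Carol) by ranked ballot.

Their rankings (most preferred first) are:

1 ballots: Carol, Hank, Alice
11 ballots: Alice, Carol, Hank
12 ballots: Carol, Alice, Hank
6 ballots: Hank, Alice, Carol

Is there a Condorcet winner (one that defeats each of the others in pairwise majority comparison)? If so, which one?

Head-to-head results (30 voters total):
Alice vs Hank: Alice wins 23–7.
Alice vs Carol: Alice wins 17–13.
Hank vs Carol: Carol wins 24–6.
Alice beats each rival — Hank (23–7), Carol (17–13) — so Alice is the Condorcet winner.

Alice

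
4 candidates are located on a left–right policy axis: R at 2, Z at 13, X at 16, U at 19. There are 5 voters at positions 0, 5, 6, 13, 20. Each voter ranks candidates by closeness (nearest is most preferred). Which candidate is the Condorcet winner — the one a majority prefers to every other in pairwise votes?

With single-peaked preferences on a line, the Condorcet winner is the candidate closest to the median voter.
The median voter (position 6) is closest to R at 2.
Check: R vs X — voters closer to R: 3 of 5.

R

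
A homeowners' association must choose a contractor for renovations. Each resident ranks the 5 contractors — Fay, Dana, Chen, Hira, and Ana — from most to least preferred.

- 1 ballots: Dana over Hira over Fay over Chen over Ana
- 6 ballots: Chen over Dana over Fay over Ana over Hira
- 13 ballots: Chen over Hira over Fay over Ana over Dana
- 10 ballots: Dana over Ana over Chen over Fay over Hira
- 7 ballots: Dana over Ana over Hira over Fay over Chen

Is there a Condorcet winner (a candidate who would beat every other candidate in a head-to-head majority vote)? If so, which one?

Head-to-head results (37 voters total):
Fay vs Dana: Dana wins 24–13.
Fay vs Chen: Chen wins 29–8.
Fay vs Hira: Hira wins 21–16.
Fay vs Ana: Fay wins 20–17.
Dana vs Chen: Chen wins 19–18.
Dana vs Hira: Dana wins 24–13.
Dana vs Ana: Dana wins 24–13.
Chen vs Hira: Chen wins 29–8.
Chen vs Ana: Chen wins 20–17.
Hira vs Ana: Ana wins 23–14.
Chen beats each rival — Fay (29–8), Dana (19–18), Hira (29–8), Ana (20–17) — so Chen is the Condorcet winner.

Chen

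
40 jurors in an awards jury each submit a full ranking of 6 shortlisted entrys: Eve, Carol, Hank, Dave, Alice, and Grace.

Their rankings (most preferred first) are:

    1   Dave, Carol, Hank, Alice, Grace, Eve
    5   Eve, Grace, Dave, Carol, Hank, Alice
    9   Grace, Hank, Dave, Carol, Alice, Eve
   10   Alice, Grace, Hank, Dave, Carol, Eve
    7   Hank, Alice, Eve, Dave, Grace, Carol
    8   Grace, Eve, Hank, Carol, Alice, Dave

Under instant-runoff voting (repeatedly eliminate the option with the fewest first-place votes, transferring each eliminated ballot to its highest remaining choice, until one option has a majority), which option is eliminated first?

Carol

Round 1: Grace 17, Alice 10, Hank 7, Eve 5, Dave 1, Carol 0. Carol has the fewest and is eliminated.
Round 2: Grace 17, Alice 10, Hank 7, Eve 5, Dave 1. Dave has the fewest and is eliminated.
Round 3: Grace 17, Alice 10, Hank 8, Eve 5. Eve has the fewest and is eliminated.
Round 4: Grace 22, Alice 10, Hank 8. Grace has a majority.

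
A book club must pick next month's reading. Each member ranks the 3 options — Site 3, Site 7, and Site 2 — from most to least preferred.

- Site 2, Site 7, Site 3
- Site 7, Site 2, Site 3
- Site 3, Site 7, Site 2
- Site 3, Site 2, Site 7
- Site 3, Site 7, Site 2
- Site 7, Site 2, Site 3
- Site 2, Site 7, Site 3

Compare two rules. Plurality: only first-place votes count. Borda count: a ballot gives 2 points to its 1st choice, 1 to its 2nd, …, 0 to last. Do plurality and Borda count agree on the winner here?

Plurality first-place counts: Site 3 3, Site 7 2, Site 2 2 → Site 3.
Borda totals: Site 3 6, Site 7 8, Site 2 7 → Site 7.
The two rules disagree: plurality picks Site 3, Borda picks Site 7.

No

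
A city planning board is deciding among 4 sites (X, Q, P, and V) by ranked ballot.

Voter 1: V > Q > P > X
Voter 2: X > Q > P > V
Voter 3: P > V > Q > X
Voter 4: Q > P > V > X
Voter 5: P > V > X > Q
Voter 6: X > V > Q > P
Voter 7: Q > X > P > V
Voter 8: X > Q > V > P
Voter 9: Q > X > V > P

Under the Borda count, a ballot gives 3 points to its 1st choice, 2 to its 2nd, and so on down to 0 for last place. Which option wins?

Borda scores:
  X: 0 + 3 + 0 + 0 + 1 + 3 + 2 + 3 + 2 = 14
  Q: 2 + 2 + 1 + 3 + 0 + 1 + 3 + 2 + 3 = 17
  P: 1 + 1 + 3 + 2 + 3 + 0 + 1 + 0 + 0 = 11
  V: 3 + 0 + 2 + 1 + 2 + 2 + 0 + 1 + 1 = 12
Q has the highest total.

Q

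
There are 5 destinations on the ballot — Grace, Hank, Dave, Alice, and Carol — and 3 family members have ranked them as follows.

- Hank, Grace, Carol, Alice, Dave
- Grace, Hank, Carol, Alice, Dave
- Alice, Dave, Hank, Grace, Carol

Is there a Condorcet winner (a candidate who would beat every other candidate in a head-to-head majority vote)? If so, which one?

Head-to-head results (3 voters total):
Grace vs Hank: Hank wins 2–1.
Grace vs Dave: Grace wins 2–1.
Grace vs Alice: Grace wins 2–1.
Grace vs Carol: Grace wins 3–0.
Hank vs Dave: Hank wins 2–1.
Hank vs Alice: Hank wins 2–1.
Hank vs Carol: Hank wins 3–0.
Dave vs Alice: Alice wins 3–0.
Dave vs Carol: Carol wins 2–1.
Alice vs Carol: Carol wins 2–1.
Hank beats each rival — Grace (2–1), Dave (2–1), Alice (2–1), Carol (3–0) — so Hank is the Condorcet winner.

Hank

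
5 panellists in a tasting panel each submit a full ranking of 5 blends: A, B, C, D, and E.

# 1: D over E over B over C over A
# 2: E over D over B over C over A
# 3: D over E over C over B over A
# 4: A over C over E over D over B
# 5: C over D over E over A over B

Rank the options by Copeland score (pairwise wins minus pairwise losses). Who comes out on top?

D

Pairwise results:
  A vs B: B wins 3–2.
  A vs C: C wins 4–1.
  A vs D: D wins 4–1.
  A vs E: E wins 4–1.
  B vs C: C wins 3–2.
  B vs D: D wins 5–0.
  B vs E: E wins 5–0.
  C vs D: D wins 3–2.
  C vs E: E wins 3–2.
  D vs E: D wins 3–2.
Copeland scores (wins − losses):
  A: 0 − 4 = -4
  B: 1 − 3 = -2
  C: 2 − 2 = 0
  D: 4 − 0 = 4
  E: 3 − 1 = 2
D has the best Copeland score.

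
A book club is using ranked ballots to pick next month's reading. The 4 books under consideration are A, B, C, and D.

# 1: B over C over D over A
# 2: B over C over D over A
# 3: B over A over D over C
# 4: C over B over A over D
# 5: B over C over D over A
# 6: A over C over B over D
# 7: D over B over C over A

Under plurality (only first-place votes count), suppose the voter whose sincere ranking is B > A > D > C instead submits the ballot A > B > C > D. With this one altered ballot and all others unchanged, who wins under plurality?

B

First-place totals with the altered ballot: A 2, B 3, C 1, D 1.
The winner is unchanged: still B.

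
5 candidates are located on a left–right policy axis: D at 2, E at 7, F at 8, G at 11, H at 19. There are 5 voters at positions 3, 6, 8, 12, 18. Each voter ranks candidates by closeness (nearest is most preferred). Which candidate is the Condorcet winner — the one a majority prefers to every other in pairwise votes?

F

With single-peaked preferences on a line, the Condorcet winner is the candidate closest to the median voter.
The median voter (position 8) is closest to F at 8.
Check: F vs G — voters closer to F: 3 of 5.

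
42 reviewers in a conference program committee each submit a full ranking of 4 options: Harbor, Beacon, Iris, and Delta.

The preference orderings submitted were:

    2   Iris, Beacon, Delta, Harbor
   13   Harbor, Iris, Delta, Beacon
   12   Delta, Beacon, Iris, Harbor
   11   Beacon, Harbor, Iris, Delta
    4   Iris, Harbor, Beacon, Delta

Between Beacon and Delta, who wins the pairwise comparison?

Ballots ranking Beacon above Delta: 2+11+4 = 17.
Ballots ranking Delta above Beacon: 13+12 = 25.
Delta wins the head-to-head, 25–17.

Delta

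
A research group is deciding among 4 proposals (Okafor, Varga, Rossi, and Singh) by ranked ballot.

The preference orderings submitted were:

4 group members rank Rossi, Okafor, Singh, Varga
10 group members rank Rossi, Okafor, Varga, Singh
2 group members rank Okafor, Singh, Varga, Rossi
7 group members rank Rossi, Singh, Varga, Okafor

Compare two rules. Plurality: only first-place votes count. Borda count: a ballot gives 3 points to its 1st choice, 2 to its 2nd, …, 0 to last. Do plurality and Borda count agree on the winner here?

Plurality first-place counts: Okafor 2, Varga 0, Rossi 21, Singh 0 → Rossi.
Borda totals: Okafor 34, Varga 19, Rossi 63, Singh 22 → Rossi.
The two rules agree on Rossi.

Yes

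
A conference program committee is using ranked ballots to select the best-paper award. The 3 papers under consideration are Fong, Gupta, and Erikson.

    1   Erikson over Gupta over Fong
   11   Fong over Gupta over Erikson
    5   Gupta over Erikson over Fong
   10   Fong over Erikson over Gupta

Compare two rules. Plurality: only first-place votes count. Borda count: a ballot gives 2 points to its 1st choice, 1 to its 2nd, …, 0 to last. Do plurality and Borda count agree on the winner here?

Plurality first-place counts: Fong 21, Gupta 5, Erikson 1 → Fong.
Borda totals: Fong 42, Gupta 22, Erikson 17 → Fong.
The two rules agree on Fong.

Yes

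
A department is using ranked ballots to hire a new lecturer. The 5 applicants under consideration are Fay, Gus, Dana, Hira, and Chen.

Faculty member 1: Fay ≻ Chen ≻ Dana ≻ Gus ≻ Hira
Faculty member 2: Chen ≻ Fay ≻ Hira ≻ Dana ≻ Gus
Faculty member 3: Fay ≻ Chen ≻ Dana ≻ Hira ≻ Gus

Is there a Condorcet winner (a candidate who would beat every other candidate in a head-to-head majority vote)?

Head-to-head results (3 voters total):
Fay vs Gus: Fay wins 3–0.
Fay vs Dana: Fay wins 3–0.
Fay vs Hira: Fay wins 3–0.
Fay vs Chen: Fay wins 2–1.
Gus vs Dana: Dana wins 3–0.
Gus vs Hira: Hira wins 2–1.
Gus vs Chen: Chen wins 3–0.
Dana vs Hira: Dana wins 2–1.
Dana vs Chen: Chen wins 3–0.
Hira vs Chen: Chen wins 3–0.
Fay beats each rival — Gus (3–0), Dana (3–0), Hira (3–0), Chen (2–1) — so Fay is the Condorcet winner.

Yes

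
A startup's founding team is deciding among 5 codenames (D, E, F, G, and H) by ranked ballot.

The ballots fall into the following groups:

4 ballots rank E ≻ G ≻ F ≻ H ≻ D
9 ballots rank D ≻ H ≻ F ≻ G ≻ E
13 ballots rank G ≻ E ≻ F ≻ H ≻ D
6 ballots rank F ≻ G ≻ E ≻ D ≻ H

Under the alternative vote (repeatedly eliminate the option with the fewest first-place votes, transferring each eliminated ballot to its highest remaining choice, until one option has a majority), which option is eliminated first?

Round 1: G 13, D 9, F 6, E 4, H 0. H has the fewest and is eliminated.
Round 2: G 13, D 9, F 6, E 4. E has the fewest and is eliminated.
Round 3: G 17, D 9, F 6. G has a majority.

H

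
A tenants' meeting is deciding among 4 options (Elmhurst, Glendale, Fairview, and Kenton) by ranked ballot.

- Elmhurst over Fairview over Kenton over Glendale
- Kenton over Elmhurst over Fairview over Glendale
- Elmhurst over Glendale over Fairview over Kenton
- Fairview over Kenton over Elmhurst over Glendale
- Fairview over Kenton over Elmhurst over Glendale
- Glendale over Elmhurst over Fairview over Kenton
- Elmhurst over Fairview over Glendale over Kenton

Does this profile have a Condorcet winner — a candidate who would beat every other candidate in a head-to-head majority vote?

Yes

Head-to-head results (7 voters total):
Elmhurst vs Glendale: Elmhurst wins 6–1.
Elmhurst vs Fairview: Elmhurst wins 5–2.
Elmhurst vs Kenton: Elmhurst wins 4–3.
Glendale vs Fairview: Fairview wins 5–2.
Glendale vs Kenton: Kenton wins 4–3.
Fairview vs Kenton: Fairview wins 6–1.
Elmhurst beats each rival — Glendale (6–1), Fairview (5–2), Kenton (4–3) — so Elmhurst is the Condorcet winner.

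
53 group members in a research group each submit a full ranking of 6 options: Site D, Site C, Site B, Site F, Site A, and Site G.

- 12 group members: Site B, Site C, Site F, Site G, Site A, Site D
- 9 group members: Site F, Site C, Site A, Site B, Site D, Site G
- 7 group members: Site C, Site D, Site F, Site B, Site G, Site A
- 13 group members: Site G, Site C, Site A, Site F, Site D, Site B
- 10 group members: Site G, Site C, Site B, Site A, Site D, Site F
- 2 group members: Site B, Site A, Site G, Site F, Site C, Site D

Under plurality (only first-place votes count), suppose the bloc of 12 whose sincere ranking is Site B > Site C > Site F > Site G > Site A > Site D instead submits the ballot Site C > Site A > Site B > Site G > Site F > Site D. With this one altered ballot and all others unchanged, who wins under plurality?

Site G

First-place totals with the altered ballot: Site D 0, Site C 19, Site B 2, Site F 9, Site A 0, Site G 23.
The winner is unchanged: still Site G.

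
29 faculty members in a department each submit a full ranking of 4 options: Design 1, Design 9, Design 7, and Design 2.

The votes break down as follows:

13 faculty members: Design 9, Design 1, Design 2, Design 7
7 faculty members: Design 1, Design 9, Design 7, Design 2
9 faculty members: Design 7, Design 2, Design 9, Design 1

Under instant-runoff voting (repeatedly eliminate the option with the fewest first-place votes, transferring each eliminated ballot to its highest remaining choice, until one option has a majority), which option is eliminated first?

Design 2

Round 1: Design 9 13, Design 7 9, Design 1 7, Design 2 0. Design 2 has the fewest and is eliminated.
Round 2: Design 9 13, Design 7 9, Design 1 7. Design 1 has the fewest and is eliminated.
Round 3: Design 9 20, Design 7 9. Design 9 has a majority.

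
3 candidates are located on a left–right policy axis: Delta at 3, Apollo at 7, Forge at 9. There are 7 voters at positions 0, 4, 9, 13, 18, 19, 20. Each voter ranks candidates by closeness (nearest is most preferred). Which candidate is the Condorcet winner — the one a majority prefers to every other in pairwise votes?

With single-peaked preferences on a line, the Condorcet winner is the candidate closest to the median voter.
The median voter (position 13) is closest to Forge at 9.
Check: Forge vs Delta — voters closer to Forge: 5 of 7.

Forge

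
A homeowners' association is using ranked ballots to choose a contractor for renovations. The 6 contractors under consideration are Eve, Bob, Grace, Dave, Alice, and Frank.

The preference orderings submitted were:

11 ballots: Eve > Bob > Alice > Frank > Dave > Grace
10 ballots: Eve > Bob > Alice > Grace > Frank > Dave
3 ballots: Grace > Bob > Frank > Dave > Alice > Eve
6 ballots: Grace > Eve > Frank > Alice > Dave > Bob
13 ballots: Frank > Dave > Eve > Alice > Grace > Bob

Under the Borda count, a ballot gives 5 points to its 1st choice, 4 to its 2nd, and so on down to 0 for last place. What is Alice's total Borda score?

104

Borda scores:
  Eve: 11·5 + 10·5 + 3·0 + 6·4 + 13·3 = 168
  Bob: 11·4 + 10·4 + 3·4 + 6·0 + 13·0 = 96
  Grace: 11·0 + 10·2 + 3·5 + 6·5 + 13·1 = 78
  Dave: 11·1 + 10·0 + 3·2 + 6·1 + 13·4 = 75
  Alice: 11·3 + 10·3 + 3·1 + 6·2 + 13·2 = 104
  Frank: 11·2 + 10·1 + 3·3 + 6·3 + 13·5 = 124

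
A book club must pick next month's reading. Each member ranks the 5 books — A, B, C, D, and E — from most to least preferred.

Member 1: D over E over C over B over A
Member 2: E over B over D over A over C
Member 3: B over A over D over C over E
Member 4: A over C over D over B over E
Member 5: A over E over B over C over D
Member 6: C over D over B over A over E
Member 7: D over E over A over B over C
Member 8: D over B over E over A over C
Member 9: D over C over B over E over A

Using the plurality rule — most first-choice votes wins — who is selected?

D

First-place vote totals:
  A: 2
  B: 1
  C: 1
  D: 4
  E: 1
D has the most first-place votes.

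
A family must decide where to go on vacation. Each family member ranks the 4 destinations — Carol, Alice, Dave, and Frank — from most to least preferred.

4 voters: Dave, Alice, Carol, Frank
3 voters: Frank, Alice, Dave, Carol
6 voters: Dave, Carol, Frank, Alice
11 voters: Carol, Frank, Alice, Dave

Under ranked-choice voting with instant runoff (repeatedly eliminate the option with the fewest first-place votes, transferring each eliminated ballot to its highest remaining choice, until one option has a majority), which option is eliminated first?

Round 1: Carol 11, Dave 10, Frank 3, Alice 0. Alice has the fewest and is eliminated.
Round 2: Carol 11, Dave 10, Frank 3. Frank has the fewest and is eliminated.
Round 3: Dave 13, Carol 11. Dave has a majority.

Alice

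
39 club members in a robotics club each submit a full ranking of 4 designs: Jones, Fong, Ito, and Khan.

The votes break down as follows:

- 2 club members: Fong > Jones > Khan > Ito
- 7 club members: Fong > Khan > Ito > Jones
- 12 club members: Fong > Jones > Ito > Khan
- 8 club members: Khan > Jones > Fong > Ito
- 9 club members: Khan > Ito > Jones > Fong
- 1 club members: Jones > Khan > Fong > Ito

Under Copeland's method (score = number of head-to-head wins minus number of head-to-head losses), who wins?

Fong

Pairwise results:
  Jones vs Fong: Fong wins 21–18.
  Jones vs Ito: Jones wins 23–16.
  Jones vs Khan: Khan wins 24–15.
  Fong vs Ito: Fong wins 30–9.
  Fong vs Khan: Fong wins 21–18.
  Ito vs Khan: Khan wins 27–12.
Copeland scores (wins − losses):
  Jones: 1 − 2 = -1
  Fong: 3 − 0 = 3
  Ito: 0 − 3 = -3
  Khan: 2 − 1 = 1
Fong has the best Copeland score.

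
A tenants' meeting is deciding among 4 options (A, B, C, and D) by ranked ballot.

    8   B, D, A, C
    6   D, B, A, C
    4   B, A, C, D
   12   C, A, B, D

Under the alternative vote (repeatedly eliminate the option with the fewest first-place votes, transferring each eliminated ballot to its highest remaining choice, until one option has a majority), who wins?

Round 1: B 12, C 12, D 6, A 0. A has the fewest and is eliminated.
Round 2: B 12, C 12, D 6. D has the fewest and is eliminated.
Round 3: B 18, C 12. B has a majority.

B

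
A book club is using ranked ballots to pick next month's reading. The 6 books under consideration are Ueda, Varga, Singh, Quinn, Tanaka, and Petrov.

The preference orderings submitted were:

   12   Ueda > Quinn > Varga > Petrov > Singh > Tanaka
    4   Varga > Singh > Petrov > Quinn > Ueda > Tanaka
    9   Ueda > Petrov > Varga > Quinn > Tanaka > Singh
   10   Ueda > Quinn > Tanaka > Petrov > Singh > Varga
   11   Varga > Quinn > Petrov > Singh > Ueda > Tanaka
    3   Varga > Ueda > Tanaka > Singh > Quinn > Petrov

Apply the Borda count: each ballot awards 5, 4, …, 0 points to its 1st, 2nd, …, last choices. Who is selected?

Borda scores:
  Ueda: 12·5 + 4·1 + 9·5 + 10·5 + 11·1 + 3·4 = 182
  Varga: 12·3 + 4·5 + 9·3 + 10·0 + 11·5 + 3·5 = 153
  Singh: 12·1 + 4·4 + 9·0 + 10·1 + 11·2 + 3·2 = 66
  Quinn: 12·4 + 4·2 + 9·2 + 10·4 + 11·4 + 3·1 = 161
  Tanaka: 12·0 + 4·0 + 9·1 + 10·3 + 11·0 + 3·3 = 48
  Petrov: 12·2 + 4·3 + 9·4 + 10·2 + 11·3 + 3·0 = 125
Ueda has the highest total.

Ueda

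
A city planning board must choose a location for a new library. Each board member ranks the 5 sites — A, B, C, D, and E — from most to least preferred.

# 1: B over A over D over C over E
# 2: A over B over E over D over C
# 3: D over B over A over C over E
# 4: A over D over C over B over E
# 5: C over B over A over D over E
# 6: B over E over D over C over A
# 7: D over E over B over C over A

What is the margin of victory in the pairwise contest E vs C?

Ballots ranking E above C: 3.
Ballots ranking C above E: 4.
C wins 4–3, a margin of 1.

1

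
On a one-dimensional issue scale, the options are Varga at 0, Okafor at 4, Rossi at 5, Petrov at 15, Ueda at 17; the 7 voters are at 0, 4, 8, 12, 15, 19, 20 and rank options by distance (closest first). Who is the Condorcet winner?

Petrov

With single-peaked preferences on a line, the Condorcet winner is the candidate closest to the median voter.
The median voter (position 12) is closest to Petrov at 15.
Check: Petrov vs Okafor — voters closer to Petrov: 4 of 7.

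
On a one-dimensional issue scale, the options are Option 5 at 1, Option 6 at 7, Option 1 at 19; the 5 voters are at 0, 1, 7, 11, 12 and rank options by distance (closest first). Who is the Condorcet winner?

Option 6

With single-peaked preferences on a line, the Condorcet winner is the candidate closest to the median voter.
The median voter (position 7) is closest to Option 6 at 7.
Check: Option 6 vs Option 5 — voters closer to Option 6: 3 of 5.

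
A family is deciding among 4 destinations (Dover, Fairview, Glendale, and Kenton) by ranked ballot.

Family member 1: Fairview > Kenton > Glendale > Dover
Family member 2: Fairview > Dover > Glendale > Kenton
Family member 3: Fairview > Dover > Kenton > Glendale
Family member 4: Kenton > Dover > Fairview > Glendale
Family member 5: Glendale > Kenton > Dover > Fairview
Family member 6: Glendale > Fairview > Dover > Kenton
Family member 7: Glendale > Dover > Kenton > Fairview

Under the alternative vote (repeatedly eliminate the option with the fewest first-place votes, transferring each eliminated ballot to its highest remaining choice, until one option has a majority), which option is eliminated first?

Dover

Round 1: Fairview 3, Glendale 3, Kenton 1, Dover 0. Dover has the fewest and is eliminated.
Round 2: Fairview 3, Glendale 3, Kenton 1. Kenton has the fewest and is eliminated.
Round 3: Fairview 4, Glendale 3. Fairview has a majority.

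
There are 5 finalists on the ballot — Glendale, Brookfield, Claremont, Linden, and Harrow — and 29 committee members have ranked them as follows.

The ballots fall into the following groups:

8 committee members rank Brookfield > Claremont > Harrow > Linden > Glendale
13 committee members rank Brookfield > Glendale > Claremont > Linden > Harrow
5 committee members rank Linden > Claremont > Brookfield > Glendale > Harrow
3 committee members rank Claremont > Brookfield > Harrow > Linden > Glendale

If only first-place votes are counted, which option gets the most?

First-place vote totals:
  Glendale: 0
  Brookfield: 21
  Claremont: 3
  Linden: 5
  Harrow: 0
Brookfield has the most first-place votes.

Brookfield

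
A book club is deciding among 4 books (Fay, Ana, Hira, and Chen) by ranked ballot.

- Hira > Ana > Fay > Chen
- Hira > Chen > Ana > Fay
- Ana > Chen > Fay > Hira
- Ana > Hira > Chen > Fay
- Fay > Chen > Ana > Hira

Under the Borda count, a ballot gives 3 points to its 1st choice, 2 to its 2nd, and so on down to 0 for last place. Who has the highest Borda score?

Borda scores:
  Fay: 1 + 0 + 1 + 0 + 3 = 5
  Ana: 2 + 1 + 3 + 3 + 1 = 10
  Hira: 3 + 3 + 0 + 2 + 0 = 8
  Chen: 0 + 2 + 2 + 1 + 2 = 7
Ana has the highest total.

Ana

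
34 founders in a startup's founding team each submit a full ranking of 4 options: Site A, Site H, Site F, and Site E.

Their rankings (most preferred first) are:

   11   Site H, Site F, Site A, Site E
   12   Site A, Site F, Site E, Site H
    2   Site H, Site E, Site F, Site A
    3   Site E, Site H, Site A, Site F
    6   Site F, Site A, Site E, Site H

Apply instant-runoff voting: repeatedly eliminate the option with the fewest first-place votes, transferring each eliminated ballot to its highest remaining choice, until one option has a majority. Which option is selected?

Round 1: Site H 13, Site A 12, Site F 6, Site E 3. Site E has the fewest and is eliminated.
Round 2: Site H 16, Site A 12, Site F 6. Site F has the fewest and is eliminated.
Round 3: Site A 18, Site H 16. Site A has a majority.

Site A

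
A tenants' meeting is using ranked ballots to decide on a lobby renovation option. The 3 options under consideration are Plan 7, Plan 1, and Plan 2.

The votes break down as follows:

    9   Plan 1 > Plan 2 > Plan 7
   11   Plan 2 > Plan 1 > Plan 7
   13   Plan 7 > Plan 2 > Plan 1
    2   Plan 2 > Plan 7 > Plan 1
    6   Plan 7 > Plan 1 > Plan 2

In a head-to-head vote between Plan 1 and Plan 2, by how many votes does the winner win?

11

Ballots ranking Plan 1 above Plan 2: 9+6 = 15.
Ballots ranking Plan 2 above Plan 1: 11+13+2 = 26.
Plan 2 wins 26–15, a margin of 11.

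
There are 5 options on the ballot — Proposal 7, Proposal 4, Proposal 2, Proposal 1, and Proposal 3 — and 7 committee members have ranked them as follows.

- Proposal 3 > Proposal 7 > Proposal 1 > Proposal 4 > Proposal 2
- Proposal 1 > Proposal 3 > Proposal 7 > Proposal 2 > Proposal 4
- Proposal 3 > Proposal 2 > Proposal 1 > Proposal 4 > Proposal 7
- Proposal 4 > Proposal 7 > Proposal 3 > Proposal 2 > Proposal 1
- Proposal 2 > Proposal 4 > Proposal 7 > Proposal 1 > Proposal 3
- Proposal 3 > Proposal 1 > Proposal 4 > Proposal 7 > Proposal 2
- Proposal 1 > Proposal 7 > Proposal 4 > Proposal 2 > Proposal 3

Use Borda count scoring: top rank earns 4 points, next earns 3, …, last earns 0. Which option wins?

Borda scores:
  Proposal 7: 3 + 2 + 0 + 3 + 2 + 1 + 3 = 14
  Proposal 4: 1 + 0 + 1 + 4 + 3 + 2 + 2 = 13
  Proposal 2: 0 + 1 + 3 + 1 + 4 + 0 + 1 = 10
  Proposal 1: 2 + 4 + 2 + 0 + 1 + 3 + 4 = 16
  Proposal 3: 4 + 3 + 4 + 2 + 0 + 4 + 0 = 17
Proposal 3 has the highest total.

Proposal 3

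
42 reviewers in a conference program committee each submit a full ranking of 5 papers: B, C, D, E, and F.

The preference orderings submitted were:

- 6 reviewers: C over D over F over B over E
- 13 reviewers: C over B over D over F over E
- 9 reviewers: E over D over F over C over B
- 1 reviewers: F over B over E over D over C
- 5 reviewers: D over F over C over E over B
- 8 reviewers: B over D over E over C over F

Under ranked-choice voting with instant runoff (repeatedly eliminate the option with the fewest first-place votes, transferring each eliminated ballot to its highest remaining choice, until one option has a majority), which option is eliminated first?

F

Round 1: C 19, E 9, B 8, D 5, F 1. F has the fewest and is eliminated.
Round 2: C 19, B 9, E 9, D 5. D has the fewest and is eliminated.
Round 3: C 24, B 9, E 9. C has a majority.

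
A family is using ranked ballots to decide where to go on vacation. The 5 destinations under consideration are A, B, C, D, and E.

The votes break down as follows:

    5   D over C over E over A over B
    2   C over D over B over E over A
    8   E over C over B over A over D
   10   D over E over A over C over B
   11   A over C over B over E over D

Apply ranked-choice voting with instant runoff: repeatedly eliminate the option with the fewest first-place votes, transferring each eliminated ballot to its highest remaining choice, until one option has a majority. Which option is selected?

Round 1: D 15, A 11, E 8, C 2, B 0. B has the fewest and is eliminated.
Round 2: D 15, A 11, E 8, C 2. C has the fewest and is eliminated.
Round 3: D 17, A 11, E 8. E has the fewest and is eliminated.
Round 4: A 19, D 17. A has a majority.

A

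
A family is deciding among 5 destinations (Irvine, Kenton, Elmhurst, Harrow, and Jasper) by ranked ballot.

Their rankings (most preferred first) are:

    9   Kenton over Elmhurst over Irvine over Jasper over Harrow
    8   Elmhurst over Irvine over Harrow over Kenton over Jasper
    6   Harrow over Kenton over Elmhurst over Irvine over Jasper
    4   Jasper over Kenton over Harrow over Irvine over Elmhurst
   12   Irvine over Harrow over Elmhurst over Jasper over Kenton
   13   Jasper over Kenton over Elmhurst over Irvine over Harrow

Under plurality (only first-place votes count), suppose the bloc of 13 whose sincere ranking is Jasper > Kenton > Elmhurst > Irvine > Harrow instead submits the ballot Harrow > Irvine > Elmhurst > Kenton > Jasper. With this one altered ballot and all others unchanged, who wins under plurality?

Harrow

First-place totals with the altered ballot: Irvine 12, Kenton 9, Elmhurst 8, Harrow 19, Jasper 4.
The switch changes the winner from Jasper to Harrow.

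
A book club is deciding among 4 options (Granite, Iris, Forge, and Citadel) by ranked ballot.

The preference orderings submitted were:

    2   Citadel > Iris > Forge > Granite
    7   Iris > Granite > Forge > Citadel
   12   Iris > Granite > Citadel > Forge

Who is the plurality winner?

First-place vote totals:
  Granite: 0
  Iris: 19
  Forge: 0
  Citadel: 2
Iris has the most first-place votes.

Iris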